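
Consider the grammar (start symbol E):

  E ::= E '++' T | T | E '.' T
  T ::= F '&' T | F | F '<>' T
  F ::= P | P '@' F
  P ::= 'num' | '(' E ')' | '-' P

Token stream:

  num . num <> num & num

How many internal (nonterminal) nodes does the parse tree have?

14

[E [E [T [F [P num]]]] . [T [F [P num]] <> [T [F [P num]] & [T [F [P num]]]]]]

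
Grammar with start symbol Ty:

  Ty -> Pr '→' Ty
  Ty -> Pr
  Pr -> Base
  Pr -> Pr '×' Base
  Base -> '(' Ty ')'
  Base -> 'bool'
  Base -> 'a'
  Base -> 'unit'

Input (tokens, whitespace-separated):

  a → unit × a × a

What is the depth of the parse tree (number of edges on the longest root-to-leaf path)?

6

[Ty [Pr [Base a]] → [Ty [Pr [Pr [Pr [Base unit]] × [Base a]] × [Base a]]]]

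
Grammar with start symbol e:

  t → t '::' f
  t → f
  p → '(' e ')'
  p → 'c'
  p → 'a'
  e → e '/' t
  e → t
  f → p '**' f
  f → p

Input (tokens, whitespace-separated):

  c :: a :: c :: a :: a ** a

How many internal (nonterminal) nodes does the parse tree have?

18

[e [t [t [t [t [t [f [p c]]] :: [f [p a]]] :: [f [p c]]] :: [f [p a]]] :: [f [p a] ** [f [p a]]]]]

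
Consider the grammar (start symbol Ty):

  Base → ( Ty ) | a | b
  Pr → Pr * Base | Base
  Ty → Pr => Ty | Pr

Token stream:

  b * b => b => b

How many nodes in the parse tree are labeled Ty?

3

[Ty [Pr [Pr [Base b]] * [Base b]] => [Ty [Pr [Base b]] => [Ty [Pr [Base b]]]]]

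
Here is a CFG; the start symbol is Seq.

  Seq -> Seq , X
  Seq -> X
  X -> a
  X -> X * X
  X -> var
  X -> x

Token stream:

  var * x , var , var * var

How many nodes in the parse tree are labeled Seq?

[Seq [Seq [Seq [X [X var] * [X x]]] , [X var]] , [X [X var] * [X var]]]

3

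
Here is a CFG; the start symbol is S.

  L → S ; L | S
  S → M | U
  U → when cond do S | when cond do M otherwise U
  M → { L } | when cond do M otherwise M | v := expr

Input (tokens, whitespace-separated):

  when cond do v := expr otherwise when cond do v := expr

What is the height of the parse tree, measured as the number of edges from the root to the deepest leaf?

[S [U when cond do [M v := expr] otherwise [U when cond do [S [M v := expr]]]]]

5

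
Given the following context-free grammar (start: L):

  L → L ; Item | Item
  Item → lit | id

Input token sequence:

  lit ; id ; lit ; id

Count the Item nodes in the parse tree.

[L [L [L [L [Item lit]] ; [Item id]] ; [Item lit]] ; [Item id]]

4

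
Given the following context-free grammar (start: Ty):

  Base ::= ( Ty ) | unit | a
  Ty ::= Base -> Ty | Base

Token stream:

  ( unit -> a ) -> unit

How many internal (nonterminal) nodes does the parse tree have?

[Ty [Base ( [Ty [Base unit] -> [Ty [Base a]]] )] -> [Ty [Base unit]]]

8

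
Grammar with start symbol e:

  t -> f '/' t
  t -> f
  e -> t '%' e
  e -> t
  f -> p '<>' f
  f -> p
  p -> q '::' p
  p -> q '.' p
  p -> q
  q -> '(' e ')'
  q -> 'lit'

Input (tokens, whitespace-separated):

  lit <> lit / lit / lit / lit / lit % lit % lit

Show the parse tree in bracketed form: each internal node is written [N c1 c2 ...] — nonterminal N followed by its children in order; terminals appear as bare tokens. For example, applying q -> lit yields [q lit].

[e [t [f [p [q lit]] <> [f [p [q lit]]]] / [t [f [p [q lit]]] / [t [f [p [q lit]]] / [t [f [p [q lit]]] / [t [f [p [q lit]]]]]]]] % [e [t [f [p [q lit]]]] % [e [t [f [p [q lit]]]]]]]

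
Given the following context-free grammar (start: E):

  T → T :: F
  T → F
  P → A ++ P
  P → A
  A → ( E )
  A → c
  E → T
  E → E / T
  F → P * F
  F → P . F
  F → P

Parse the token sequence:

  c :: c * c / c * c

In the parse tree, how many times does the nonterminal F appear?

[E [E [T [T [F [P [A c]]]] :: [F [P [A c]] * [F [P [A c]]]]]] / [T [F [P [A c]] * [F [P [A c]]]]]]

5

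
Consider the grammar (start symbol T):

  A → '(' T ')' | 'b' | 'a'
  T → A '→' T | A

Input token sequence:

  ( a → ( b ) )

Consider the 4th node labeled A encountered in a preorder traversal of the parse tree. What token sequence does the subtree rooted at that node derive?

[T [A ( [T [A a] → [T [A ( [T [A b]] )]]] )]]

b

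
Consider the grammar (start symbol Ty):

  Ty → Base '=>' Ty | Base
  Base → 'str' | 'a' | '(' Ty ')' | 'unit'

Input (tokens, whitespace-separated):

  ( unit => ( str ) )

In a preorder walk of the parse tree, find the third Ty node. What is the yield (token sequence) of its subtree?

[Ty [Base ( [Ty [Base unit] => [Ty [Base ( [Ty [Base str]] )]]] )]]

( str )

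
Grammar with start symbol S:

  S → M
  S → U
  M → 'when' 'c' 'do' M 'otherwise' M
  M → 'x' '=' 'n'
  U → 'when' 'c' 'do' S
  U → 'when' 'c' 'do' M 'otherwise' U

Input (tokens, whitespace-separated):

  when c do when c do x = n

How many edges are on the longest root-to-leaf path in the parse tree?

6

[S [U when c do [S [U when c do [S [M x = n]]]]]]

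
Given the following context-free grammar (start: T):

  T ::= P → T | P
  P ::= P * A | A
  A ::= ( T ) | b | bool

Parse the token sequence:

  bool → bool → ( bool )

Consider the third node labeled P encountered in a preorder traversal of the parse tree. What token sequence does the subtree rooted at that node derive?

[T [P [A bool]] → [T [P [A bool]] → [T [P [A ( [T [P [A bool]]] )]]]]]

( bool )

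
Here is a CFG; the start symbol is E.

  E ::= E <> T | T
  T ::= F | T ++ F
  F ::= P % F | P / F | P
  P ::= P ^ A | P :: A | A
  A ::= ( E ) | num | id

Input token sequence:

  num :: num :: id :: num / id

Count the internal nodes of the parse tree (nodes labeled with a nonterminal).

14

[E [T [F [P [P [P [P [A num]] :: [A num]] :: [A id]] :: [A num]] / [F [P [A id]]]]]]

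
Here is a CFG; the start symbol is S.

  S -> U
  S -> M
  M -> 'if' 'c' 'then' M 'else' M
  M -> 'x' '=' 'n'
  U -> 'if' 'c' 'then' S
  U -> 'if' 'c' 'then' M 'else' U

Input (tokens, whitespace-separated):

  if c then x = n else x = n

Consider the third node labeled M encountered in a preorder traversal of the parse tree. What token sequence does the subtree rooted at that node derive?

x = n

[S [M if c then [M x = n] else [M x = n]]]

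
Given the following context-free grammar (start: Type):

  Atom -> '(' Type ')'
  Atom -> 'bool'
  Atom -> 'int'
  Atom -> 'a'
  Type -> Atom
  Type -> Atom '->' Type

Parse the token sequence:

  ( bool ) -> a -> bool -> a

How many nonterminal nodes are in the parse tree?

10

[Type [Atom ( [Type [Atom bool]] )] -> [Type [Atom a] -> [Type [Atom bool] -> [Type [Atom a]]]]]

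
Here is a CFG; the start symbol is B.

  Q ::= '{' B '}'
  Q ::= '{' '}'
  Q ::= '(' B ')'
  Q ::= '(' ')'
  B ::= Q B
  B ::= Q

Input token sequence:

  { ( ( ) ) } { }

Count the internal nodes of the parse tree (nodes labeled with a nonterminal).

[B [Q { [B [Q ( [B [Q ( )]] )]] }] [B [Q { }]]]

8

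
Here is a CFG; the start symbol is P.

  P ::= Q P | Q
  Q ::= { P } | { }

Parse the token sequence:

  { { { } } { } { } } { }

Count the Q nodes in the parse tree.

6

[P [Q { [P [Q { [P [Q { }]] }] [P [Q { }] [P [Q { }]]]] }] [P [Q { }]]]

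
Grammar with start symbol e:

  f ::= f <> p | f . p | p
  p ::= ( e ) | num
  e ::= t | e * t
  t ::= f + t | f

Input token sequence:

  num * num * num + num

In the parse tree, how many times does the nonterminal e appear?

[e [e [e [t [f [p num]]]] * [t [f [p num]]]] * [t [f [p num]] + [t [f [p num]]]]]

3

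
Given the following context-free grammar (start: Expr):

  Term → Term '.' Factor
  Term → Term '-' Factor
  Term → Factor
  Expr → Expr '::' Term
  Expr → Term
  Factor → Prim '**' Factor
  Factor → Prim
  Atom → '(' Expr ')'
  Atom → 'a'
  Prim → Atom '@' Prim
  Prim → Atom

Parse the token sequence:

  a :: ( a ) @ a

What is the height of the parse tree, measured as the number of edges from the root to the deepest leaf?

[Expr [Expr [Term [Factor [Prim [Atom a]]]]] :: [Term [Factor [Prim [Atom ( [Expr [Term [Factor [Prim [Atom a]]]]] )] @ [Prim [Atom a]]]]]]

10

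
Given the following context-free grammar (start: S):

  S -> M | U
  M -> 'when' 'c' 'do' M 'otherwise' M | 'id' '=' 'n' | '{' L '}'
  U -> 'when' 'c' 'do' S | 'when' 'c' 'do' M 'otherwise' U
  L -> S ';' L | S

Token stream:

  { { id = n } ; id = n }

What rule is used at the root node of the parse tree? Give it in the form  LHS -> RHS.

S -> M

[S [M { [L [S [M { [L [S [M id = n]]] }]] ; [L [S [M id = n]]]] }]]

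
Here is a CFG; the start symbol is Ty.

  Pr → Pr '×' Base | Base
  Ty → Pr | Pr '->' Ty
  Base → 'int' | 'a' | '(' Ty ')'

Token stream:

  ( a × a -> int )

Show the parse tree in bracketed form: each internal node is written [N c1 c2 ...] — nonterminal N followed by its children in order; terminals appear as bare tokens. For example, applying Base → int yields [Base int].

[Ty [Pr [Base ( [Ty [Pr [Pr [Base a]] × [Base a]] -> [Ty [Pr [Base int]]]] )]]]

Ty
Pr
Base
( Ty )
( Pr -> Ty )
( Pr × Base -> Ty )
( Base × Base -> Ty )
( a × Base -> Ty )
( a × a -> Ty )
( a × a -> Pr )
( a × a -> Base )
( a × a -> int )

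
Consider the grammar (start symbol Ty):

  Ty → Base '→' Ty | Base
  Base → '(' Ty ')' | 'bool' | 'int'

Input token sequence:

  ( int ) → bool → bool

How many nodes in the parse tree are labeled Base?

4

[Ty [Base ( [Ty [Base int]] )] → [Ty [Base bool] → [Ty [Base bool]]]]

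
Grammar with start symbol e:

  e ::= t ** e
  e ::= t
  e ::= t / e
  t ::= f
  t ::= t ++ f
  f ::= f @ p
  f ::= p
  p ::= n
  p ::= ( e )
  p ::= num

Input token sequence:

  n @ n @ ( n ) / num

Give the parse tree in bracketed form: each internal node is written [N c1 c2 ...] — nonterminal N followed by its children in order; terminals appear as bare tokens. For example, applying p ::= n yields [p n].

e
t / e
f / e
f @ p / e
f @ p @ p / e
p @ p @ p / e
n @ p @ p / e
n @ n @ p / e
n @ n @ ( e ) / e
n @ n @ ( t ) / e
n @ n @ ( f ) / e
n @ n @ ( p ) / e
n @ n @ ( n ) / e
n @ n @ ( n ) / t
n @ n @ ( n ) / f
n @ n @ ( n ) / p
n @ n @ ( n ) / num

[e [t [f [f [f [p n]] @ [p n]] @ [p ( [e [t [f [p n]]]] )]]] / [e [t [f [p num]]]]]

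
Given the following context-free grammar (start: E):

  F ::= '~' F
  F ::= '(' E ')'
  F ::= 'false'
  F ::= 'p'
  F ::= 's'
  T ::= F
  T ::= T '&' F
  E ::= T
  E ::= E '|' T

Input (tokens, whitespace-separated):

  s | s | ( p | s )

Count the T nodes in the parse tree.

5

[E [E [E [T [F s]]] | [T [F s]]] | [T [F ( [E [E [T [F p]]] | [T [F s]]] )]]]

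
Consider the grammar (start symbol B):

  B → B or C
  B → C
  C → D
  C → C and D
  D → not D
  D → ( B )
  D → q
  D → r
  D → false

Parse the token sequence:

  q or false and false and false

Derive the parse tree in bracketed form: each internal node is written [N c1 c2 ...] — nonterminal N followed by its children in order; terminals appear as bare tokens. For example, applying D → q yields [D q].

B
B or C
C or C
D or C
q or C
q or C and D
q or C and D and D
q or D and D and D
q or false and D and D
q or false and false and D
q or false and false and false

[B [B [C [D q]]] or [C [C [C [D false]] and [D false]] and [D false]]]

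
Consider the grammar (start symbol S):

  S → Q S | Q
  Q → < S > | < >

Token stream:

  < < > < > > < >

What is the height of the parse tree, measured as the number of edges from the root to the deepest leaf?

5

[S [Q < [S [Q < >] [S [Q < >]]] >] [S [Q < >]]]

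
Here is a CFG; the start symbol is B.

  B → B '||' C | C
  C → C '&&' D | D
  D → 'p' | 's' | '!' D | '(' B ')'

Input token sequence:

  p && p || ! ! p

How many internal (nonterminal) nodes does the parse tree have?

10

[B [B [C [C [D p]] && [D p]]] || [C [D ! [D ! [D p]]]]]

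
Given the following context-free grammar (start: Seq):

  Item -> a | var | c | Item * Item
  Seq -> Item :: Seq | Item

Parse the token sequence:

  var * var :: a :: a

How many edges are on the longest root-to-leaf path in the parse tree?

4

[Seq [Item [Item var] * [Item var]] :: [Seq [Item a] :: [Seq [Item a]]]]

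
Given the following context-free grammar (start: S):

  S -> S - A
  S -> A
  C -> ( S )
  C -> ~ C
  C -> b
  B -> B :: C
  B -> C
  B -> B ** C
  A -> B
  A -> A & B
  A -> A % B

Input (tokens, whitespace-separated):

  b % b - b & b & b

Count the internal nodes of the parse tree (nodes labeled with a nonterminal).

[S [S [A [A [B [C b]]] % [B [C b]]]] - [A [A [A [B [C b]]] & [B [C b]]] & [B [C b]]]]

17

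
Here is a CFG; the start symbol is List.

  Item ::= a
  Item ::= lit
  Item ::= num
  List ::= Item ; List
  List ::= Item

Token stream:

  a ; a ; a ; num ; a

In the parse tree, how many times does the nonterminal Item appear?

5

[List [Item a] ; [List [Item a] ; [List [Item a] ; [List [Item num] ; [List [Item a]]]]]]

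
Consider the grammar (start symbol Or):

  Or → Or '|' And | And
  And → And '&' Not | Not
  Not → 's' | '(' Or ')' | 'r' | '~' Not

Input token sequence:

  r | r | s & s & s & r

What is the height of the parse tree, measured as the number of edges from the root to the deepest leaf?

6

[Or [Or [Or [And [Not r]]] | [And [Not r]]] | [And [And [And [And [Not s]] & [Not s]] & [Not s]] & [Not r]]]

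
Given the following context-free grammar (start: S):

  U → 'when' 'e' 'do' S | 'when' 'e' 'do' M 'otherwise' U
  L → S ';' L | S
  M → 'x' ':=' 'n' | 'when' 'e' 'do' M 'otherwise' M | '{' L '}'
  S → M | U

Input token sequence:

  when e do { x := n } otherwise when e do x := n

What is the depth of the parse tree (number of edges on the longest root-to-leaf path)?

6

[S [U when e do [M { [L [S [M x := n]]] }] otherwise [U when e do [S [M x := n]]]]]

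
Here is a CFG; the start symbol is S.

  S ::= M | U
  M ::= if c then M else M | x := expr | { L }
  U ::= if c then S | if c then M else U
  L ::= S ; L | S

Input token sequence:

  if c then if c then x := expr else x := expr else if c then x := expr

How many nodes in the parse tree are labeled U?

[S [U if c then [M if c then [M x := expr] else [M x := expr]] else [U if c then [S [M x := expr]]]]]

2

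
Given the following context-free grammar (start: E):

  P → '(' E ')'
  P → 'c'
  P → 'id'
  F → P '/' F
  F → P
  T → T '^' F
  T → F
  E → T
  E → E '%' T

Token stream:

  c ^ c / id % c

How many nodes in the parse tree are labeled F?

[E [E [T [T [F [P c]]] ^ [F [P c] / [F [P id]]]]] % [T [F [P c]]]]

4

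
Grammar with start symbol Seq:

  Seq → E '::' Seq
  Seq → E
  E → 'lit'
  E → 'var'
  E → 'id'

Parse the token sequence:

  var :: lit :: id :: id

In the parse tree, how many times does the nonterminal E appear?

4

[Seq [E var] :: [Seq [E lit] :: [Seq [E id] :: [Seq [E id]]]]]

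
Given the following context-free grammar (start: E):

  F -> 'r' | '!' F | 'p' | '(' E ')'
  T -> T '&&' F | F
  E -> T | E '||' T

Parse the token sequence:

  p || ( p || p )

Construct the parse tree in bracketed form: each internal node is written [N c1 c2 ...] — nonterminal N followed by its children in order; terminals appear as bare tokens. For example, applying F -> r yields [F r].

[E [E [T [F p]]] || [T [F ( [E [E [T [F p]]] || [T [F p]]] )]]]

E
E || T
T || T
F || T
p || T
p || F
p || ( E )
p || ( E || T )
p || ( T || T )
p || ( F || T )
p || ( p || T )
p || ( p || F )
p || ( p || p )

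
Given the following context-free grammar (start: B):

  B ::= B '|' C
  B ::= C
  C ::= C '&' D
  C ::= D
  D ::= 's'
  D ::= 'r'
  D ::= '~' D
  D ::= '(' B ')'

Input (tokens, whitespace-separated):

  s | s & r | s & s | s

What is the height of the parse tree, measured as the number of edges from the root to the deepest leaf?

[B [B [B [B [C [D s]]] | [C [C [D s]] & [D r]]] | [C [C [D s]] & [D s]]] | [C [D s]]]

6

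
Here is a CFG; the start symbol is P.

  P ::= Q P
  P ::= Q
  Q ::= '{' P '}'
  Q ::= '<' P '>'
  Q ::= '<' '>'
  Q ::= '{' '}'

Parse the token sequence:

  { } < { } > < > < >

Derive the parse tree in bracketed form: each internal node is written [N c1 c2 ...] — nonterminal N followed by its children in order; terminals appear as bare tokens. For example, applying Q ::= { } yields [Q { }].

[P [Q { }] [P [Q < [P [Q { }]] >] [P [Q < >] [P [Q < >]]]]]

P
Q P
{ } P
{ } Q P
{ } < P > P
{ } < Q > P
{ } < { } > P
{ } < { } > Q P
{ } < { } > < > P
{ } < { } > < > Q
{ } < { } > < > < >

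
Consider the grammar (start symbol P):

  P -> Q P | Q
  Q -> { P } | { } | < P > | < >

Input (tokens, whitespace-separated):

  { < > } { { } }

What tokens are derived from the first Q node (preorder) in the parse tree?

[P [Q { [P [Q < >]] }] [P [Q { [P [Q { }]] }]]]

{ < > }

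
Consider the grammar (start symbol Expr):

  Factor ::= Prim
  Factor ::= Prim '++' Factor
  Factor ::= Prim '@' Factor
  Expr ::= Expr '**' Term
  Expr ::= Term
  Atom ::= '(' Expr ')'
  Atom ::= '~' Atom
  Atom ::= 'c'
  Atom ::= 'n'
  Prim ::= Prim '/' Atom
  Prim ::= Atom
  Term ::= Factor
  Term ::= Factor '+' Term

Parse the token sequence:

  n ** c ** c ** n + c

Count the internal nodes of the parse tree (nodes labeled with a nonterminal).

24

[Expr [Expr [Expr [Expr [Term [Factor [Prim [Atom n]]]]] ** [Term [Factor [Prim [Atom c]]]]] ** [Term [Factor [Prim [Atom c]]]]] ** [Term [Factor [Prim [Atom n]]] + [Term [Factor [Prim [Atom c]]]]]]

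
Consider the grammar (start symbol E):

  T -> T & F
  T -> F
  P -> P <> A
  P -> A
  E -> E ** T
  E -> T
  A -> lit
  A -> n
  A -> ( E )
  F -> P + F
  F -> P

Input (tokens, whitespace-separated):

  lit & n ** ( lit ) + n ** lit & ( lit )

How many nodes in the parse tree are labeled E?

5

[E [E [E [T [T [F [P [A lit]]]] & [F [P [A n]]]]] ** [T [F [P [A ( [E [T [F [P [A lit]]]]] )]] + [F [P [A n]]]]]] ** [T [T [F [P [A lit]]]] & [F [P [A ( [E [T [F [P [A lit]]]]] )]]]]]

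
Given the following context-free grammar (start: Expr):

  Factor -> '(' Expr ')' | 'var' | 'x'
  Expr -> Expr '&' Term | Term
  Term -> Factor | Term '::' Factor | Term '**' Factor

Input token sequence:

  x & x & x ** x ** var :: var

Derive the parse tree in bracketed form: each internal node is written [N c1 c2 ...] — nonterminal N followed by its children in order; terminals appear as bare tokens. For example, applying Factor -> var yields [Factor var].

[Expr [Expr [Expr [Term [Factor x]]] & [Term [Factor x]]] & [Term [Term [Term [Term [Factor x]] ** [Factor x]] ** [Factor var]] :: [Factor var]]]

Expr
Expr & Term
Expr & Term & Term
Term & Term & Term
Factor & Term & Term
x & Term & Term
x & Factor & Term
x & x & Term
x & x & Term :: Factor
x & x & Term ** Factor :: Factor
x & x & Term ** Factor ** Factor :: Factor
x & x & Factor ** Factor ** Factor :: Factor
x & x & x ** Factor ** Factor :: Factor
x & x & x ** x ** Factor :: Factor
x & x & x ** x ** var :: Factor
x & x & x ** x ** var :: var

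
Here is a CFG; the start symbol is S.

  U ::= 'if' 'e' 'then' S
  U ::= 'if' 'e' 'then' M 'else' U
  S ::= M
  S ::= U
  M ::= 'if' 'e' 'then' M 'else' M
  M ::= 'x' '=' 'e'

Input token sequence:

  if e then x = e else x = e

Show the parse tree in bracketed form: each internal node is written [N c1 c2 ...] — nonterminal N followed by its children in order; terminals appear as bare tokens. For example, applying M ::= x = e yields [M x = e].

[S [M if e then [M x = e] else [M x = e]]]

S
M
if e then M else M
if e then x = e else M
if e then x = e else x = e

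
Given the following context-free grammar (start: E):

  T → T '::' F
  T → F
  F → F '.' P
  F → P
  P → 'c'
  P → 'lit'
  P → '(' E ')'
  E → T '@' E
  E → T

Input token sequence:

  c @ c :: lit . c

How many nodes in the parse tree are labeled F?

[E [T [F [P c]]] @ [E [T [T [F [P c]]] :: [F [F [P lit]] . [P c]]]]]

4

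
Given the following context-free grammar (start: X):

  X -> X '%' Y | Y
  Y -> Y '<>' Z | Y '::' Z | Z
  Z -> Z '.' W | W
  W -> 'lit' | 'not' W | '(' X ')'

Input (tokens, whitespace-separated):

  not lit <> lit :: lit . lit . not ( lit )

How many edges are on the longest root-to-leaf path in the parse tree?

[X [Y [Y [Y [Z [W not [W lit]]]] <> [Z [W lit]]] :: [Z [Z [Z [W lit]] . [W lit]] . [W not [W ( [X [Y [Z [W lit]]]] )]]]]]

9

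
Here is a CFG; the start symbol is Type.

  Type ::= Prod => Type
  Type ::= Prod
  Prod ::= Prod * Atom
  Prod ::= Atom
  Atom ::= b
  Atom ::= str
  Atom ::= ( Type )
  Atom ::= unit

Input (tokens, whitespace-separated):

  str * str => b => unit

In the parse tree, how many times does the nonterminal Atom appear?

[Type [Prod [Prod [Atom str]] * [Atom str]] => [Type [Prod [Atom b]] => [Type [Prod [Atom unit]]]]]

4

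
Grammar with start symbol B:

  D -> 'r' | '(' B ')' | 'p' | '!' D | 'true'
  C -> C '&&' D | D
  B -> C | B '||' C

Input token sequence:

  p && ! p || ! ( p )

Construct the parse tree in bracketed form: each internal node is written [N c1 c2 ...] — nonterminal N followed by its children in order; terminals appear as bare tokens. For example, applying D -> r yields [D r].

[B [B [C [C [D p]] && [D ! [D p]]]] || [C [D ! [D ( [B [C [D p]]] )]]]]

B
B || C
C || C
C && D || C
D && D || C
p && D || C
p && ! D || C
p && ! p || C
p && ! p || D
p && ! p || ! D
p && ! p || ! ( B )
p && ! p || ! ( C )
p && ! p || ! ( D )
p && ! p || ! ( p )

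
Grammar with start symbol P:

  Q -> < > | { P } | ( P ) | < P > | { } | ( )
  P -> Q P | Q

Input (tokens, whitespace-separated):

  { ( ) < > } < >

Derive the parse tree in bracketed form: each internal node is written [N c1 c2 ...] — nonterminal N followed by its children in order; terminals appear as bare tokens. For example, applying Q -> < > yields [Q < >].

P
Q P
{ P } P
{ Q P } P
{ ( ) P } P
{ ( ) Q } P
{ ( ) < > } P
{ ( ) < > } Q
{ ( ) < > } < >

[P [Q { [P [Q ( )] [P [Q < >]]] }] [P [Q < >]]]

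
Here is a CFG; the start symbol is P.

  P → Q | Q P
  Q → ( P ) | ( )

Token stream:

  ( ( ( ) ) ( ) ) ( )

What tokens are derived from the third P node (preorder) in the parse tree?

[P [Q ( [P [Q ( [P [Q ( )]] )] [P [Q ( )]]] )] [P [Q ( )]]]

( )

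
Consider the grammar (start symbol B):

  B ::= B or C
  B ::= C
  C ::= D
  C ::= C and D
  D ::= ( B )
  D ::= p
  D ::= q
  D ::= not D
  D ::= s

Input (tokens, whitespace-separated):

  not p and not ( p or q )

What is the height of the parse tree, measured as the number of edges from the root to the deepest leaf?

[B [C [C [D not [D p]]] and [D not [D ( [B [B [C [D p]]] or [C [D q]]] )]]]]

8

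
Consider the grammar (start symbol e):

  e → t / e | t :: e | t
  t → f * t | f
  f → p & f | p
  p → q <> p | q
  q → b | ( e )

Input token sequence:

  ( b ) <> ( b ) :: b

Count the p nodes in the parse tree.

5

[e [t [f [p [q ( [e [t [f [p [q b]]]]] )] <> [p [q ( [e [t [f [p [q b]]]]] )]]]]] :: [e [t [f [p [q b]]]]]]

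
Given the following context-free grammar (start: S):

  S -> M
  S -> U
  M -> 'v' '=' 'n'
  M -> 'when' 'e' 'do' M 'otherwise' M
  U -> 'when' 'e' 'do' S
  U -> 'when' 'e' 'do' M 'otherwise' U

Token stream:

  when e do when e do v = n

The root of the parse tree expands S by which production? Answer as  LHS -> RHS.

[S [U when e do [S [U when e do [S [M v = n]]]]]]

S -> U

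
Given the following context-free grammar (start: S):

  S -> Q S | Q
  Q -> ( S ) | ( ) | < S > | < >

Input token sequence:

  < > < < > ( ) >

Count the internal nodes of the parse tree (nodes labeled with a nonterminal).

8

[S [Q < >] [S [Q < [S [Q < >] [S [Q ( )]]] >]]]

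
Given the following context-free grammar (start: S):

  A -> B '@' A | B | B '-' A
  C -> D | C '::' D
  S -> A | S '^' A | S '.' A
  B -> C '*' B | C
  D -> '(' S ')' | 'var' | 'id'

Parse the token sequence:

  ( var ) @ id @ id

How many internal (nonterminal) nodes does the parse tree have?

18

[S [A [B [C [D ( [S [A [B [C [D var]]]]] )]]] @ [A [B [C [D id]]] @ [A [B [C [D id]]]]]]]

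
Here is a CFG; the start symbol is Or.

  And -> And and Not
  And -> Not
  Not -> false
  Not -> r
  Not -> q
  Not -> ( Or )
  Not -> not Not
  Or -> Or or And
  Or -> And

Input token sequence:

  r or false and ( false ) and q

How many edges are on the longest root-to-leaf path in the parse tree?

7

[Or [Or [And [Not r]]] or [And [And [And [Not false]] and [Not ( [Or [And [Not false]]] )]] and [Not q]]]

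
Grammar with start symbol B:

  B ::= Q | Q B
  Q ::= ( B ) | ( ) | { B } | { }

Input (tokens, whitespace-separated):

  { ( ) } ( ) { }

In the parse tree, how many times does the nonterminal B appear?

4

[B [Q { [B [Q ( )]] }] [B [Q ( )] [B [Q { }]]]]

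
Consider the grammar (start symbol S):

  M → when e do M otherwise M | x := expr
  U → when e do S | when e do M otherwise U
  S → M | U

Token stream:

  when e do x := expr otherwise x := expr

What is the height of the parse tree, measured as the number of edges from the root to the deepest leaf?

3

[S [M when e do [M x := expr] otherwise [M x := expr]]]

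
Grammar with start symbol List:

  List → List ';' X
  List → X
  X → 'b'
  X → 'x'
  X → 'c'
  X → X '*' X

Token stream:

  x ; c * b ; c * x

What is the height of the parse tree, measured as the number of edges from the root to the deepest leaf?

[List [List [List [X x]] ; [X [X c] * [X b]]] ; [X [X c] * [X x]]]

4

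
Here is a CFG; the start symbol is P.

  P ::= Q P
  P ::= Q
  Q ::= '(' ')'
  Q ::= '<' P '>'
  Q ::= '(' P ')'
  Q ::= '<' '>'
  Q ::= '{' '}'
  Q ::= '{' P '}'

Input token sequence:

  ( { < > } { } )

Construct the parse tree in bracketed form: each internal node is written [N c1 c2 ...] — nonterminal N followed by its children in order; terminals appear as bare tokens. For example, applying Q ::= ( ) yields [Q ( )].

[P [Q ( [P [Q { [P [Q < >]] }] [P [Q { }]]] )]]

P
Q
( P )
( Q P )
( { P } P )
( { Q } P )
( { < > } P )
( { < > } Q )
( { < > } { } )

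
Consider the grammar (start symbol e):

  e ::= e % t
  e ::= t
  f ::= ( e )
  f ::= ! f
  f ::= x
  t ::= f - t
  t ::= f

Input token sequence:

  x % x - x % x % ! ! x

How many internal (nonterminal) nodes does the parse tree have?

[e [e [e [e [t [f x]]] % [t [f x] - [t [f x]]]] % [t [f x]]] % [t [f ! [f ! [f x]]]]]

16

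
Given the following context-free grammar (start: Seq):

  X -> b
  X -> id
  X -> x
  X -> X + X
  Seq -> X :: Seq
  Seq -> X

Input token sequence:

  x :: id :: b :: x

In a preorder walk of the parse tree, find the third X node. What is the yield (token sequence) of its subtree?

[Seq [X x] :: [Seq [X id] :: [Seq [X b] :: [Seq [X x]]]]]

b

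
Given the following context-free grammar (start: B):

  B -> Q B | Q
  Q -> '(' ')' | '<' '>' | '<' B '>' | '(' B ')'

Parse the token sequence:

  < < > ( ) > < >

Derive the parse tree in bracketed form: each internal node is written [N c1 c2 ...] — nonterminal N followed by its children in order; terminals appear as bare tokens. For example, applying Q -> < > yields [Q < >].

[B [Q < [B [Q < >] [B [Q ( )]]] >] [B [Q < >]]]

B
Q B
< B > B
< Q B > B
< < > B > B
< < > Q > B
< < > ( ) > B
< < > ( ) > Q
< < > ( ) > < >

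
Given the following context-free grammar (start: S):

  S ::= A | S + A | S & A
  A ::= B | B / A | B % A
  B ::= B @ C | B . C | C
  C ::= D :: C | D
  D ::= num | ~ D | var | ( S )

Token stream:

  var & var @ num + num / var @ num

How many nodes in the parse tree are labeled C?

[S [S [S [A [B [C [D var]]]]] & [A [B [B [C [D var]]] @ [C [D num]]]]] + [A [B [C [D num]]] / [A [B [B [C [D var]]] @ [C [D num]]]]]]

6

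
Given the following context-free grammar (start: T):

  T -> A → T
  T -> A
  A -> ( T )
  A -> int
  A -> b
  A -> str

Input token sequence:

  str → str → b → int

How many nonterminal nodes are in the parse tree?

8

[T [A str] → [T [A str] → [T [A b] → [T [A int]]]]]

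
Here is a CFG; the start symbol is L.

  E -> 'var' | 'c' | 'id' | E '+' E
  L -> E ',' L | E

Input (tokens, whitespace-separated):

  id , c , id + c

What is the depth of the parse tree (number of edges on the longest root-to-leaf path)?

[L [E id] , [L [E c] , [L [E [E id] + [E c]]]]]

5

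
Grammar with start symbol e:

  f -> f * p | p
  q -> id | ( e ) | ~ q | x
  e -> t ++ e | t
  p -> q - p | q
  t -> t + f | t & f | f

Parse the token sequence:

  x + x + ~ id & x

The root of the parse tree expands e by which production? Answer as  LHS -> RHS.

[e [t [t [t [t [f [p [q x]]]] + [f [p [q x]]]] + [f [p [q ~ [q id]]]]] & [f [p [q x]]]]]

e -> t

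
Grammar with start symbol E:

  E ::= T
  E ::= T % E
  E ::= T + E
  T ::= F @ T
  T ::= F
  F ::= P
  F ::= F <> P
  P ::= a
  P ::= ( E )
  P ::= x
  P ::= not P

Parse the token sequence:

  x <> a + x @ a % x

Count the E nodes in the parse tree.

3

[E [T [F [F [P x]] <> [P a]]] + [E [T [F [P x]] @ [T [F [P a]]]] % [E [T [F [P x]]]]]]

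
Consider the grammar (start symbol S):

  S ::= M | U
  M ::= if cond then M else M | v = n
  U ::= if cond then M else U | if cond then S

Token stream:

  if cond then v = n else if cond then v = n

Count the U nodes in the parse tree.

[S [U if cond then [M v = n] else [U if cond then [S [M v = n]]]]]

2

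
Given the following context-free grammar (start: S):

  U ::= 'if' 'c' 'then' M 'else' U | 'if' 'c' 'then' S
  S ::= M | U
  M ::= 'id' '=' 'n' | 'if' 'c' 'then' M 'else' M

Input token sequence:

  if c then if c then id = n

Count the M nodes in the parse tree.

[S [U if c then [S [U if c then [S [M id = n]]]]]]

1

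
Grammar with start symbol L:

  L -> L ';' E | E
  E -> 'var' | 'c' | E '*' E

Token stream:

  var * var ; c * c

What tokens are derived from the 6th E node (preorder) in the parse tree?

c

[L [L [E [E var] * [E var]]] ; [E [E c] * [E c]]]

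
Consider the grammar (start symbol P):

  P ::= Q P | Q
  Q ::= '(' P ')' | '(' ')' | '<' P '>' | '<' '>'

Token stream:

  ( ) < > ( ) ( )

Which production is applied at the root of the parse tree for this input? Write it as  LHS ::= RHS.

P ::= Q P

[P [Q ( )] [P [Q < >] [P [Q ( )] [P [Q ( )]]]]]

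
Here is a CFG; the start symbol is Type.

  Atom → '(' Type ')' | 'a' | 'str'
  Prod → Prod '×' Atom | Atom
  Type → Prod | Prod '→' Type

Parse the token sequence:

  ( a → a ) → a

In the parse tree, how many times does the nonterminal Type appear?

4

[Type [Prod [Atom ( [Type [Prod [Atom a]] → [Type [Prod [Atom a]]]] )]] → [Type [Prod [Atom a]]]]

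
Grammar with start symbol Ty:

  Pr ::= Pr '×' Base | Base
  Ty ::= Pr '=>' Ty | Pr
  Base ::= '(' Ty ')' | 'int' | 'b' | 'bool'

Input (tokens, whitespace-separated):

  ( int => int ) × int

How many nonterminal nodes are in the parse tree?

11

[Ty [Pr [Pr [Base ( [Ty [Pr [Base int]] => [Ty [Pr [Base int]]]] )]] × [Base int]]]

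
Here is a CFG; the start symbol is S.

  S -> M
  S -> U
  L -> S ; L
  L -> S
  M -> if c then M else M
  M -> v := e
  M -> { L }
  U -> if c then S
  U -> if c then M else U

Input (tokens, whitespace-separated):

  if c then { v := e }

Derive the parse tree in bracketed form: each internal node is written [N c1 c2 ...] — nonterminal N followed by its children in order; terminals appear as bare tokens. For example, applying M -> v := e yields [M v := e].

S
U
if c then S
if c then M
if c then { L }
if c then { S }
if c then { M }
if c then { v := e }

[S [U if c then [S [M { [L [S [M v := e]]] }]]]]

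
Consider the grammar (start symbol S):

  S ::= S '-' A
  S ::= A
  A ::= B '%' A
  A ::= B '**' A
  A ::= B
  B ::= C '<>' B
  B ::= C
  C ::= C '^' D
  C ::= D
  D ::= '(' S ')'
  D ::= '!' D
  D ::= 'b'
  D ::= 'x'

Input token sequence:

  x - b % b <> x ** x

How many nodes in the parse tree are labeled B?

5

[S [S [A [B [C [D x]]]]] - [A [B [C [D b]]] % [A [B [C [D b]] <> [B [C [D x]]]] ** [A [B [C [D x]]]]]]]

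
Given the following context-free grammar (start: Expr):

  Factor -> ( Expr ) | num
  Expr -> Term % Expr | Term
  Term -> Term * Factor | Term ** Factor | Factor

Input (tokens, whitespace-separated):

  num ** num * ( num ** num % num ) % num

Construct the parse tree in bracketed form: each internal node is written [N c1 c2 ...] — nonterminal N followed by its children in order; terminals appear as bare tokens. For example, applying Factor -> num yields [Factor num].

Expr
Term % Expr
Term * Factor % Expr
Term ** Factor * Factor % Expr
Factor ** Factor * Factor % Expr
num ** Factor * Factor % Expr
num ** num * Factor % Expr
num ** num * ( Expr ) % Expr
num ** num * ( Term % Expr ) % Expr
num ** num * ( Term ** Factor % Expr ) % Expr
num ** num * ( Factor ** Factor % Expr ) % Expr
num ** num * ( num ** Factor % Expr ) % Expr
num ** num * ( num ** num % Expr ) % Expr
num ** num * ( num ** num % Term ) % Expr
num ** num * ( num ** num % Factor ) % Expr
num ** num * ( num ** num % num ) % Expr
num ** num * ( num ** num % num ) % Term
num ** num * ( num ** num % num ) % Factor
num ** num * ( num ** num % num ) % num

[Expr [Term [Term [Term [Factor num]] ** [Factor num]] * [Factor ( [Expr [Term [Term [Factor num]] ** [Factor num]] % [Expr [Term [Factor num]]]] )]] % [Expr [Term [Factor num]]]]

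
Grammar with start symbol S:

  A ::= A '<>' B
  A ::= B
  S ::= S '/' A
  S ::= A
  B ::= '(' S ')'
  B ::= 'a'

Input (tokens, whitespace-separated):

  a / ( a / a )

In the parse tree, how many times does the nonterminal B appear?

[S [S [A [B a]]] / [A [B ( [S [S [A [B a]]] / [A [B a]]] )]]]

4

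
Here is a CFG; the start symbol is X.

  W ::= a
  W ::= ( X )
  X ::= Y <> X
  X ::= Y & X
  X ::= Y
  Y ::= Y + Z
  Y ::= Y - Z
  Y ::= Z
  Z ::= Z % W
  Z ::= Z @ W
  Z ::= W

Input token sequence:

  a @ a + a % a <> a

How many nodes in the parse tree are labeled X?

2

[X [Y [Y [Z [Z [W a]] @ [W a]]] + [Z [Z [W a]] % [W a]]] <> [X [Y [Z [W a]]]]]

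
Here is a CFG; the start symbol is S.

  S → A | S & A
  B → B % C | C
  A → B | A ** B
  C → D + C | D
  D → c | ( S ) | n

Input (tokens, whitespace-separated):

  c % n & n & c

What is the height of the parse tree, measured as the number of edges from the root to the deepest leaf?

[S [S [S [A [B [B [C [D c]]] % [C [D n]]]]] & [A [B [C [D n]]]]] & [A [B [C [D c]]]]]

8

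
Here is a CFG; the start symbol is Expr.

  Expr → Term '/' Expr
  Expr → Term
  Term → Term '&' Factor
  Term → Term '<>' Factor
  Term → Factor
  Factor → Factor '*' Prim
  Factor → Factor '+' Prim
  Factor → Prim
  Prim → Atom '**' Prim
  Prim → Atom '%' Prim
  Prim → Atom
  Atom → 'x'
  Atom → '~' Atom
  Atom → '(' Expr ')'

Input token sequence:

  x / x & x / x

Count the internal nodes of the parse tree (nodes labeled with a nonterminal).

[Expr [Term [Factor [Prim [Atom x]]]] / [Expr [Term [Term [Factor [Prim [Atom x]]]] & [Factor [Prim [Atom x]]]] / [Expr [Term [Factor [Prim [Atom x]]]]]]]

19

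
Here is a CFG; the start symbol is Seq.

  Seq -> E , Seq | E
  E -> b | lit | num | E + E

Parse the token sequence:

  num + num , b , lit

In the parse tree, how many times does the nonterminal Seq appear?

[Seq [E [E num] + [E num]] , [Seq [E b] , [Seq [E lit]]]]

3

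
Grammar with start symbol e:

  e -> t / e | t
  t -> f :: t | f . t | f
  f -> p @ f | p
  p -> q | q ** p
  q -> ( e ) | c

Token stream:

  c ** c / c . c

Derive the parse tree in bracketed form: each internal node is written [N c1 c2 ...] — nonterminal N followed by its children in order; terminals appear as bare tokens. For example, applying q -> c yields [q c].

e
t / e
f / e
p / e
q ** p / e
c ** p / e
c ** q / e
c ** c / e
c ** c / t
c ** c / f . t
c ** c / p . t
c ** c / q . t
c ** c / c . t
c ** c / c . f
c ** c / c . p
c ** c / c . q
c ** c / c . c

[e [t [f [p [q c] ** [p [q c]]]]] / [e [t [f [p [q c]]] . [t [f [p [q c]]]]]]]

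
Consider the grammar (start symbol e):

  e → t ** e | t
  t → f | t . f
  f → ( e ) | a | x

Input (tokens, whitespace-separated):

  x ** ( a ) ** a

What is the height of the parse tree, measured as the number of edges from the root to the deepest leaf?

[e [t [f x]] ** [e [t [f ( [e [t [f a]]] )]] ** [e [t [f a]]]]]

7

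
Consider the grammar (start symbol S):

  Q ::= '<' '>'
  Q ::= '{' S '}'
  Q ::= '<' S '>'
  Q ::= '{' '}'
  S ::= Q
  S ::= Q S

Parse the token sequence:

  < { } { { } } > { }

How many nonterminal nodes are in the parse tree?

[S [Q < [S [Q { }] [S [Q { [S [Q { }]] }]]] >] [S [Q { }]]]

10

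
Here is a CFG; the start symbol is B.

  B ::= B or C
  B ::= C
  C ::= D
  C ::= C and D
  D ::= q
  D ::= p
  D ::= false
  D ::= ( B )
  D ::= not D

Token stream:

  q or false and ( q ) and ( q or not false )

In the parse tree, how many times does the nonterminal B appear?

5

[B [B [C [D q]]] or [C [C [C [D false]] and [D ( [B [C [D q]]] )]] and [D ( [B [B [C [D q]]] or [C [D not [D false]]]] )]]]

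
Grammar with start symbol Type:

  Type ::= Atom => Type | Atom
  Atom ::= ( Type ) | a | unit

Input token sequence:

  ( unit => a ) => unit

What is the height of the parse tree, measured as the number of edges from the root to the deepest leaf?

5

[Type [Atom ( [Type [Atom unit] => [Type [Atom a]]] )] => [Type [Atom unit]]]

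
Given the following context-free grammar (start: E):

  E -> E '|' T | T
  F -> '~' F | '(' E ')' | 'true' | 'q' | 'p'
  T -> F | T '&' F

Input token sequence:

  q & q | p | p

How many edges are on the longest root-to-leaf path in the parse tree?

6

[E [E [E [T [T [F q]] & [F q]]] | [T [F p]]] | [T [F p]]]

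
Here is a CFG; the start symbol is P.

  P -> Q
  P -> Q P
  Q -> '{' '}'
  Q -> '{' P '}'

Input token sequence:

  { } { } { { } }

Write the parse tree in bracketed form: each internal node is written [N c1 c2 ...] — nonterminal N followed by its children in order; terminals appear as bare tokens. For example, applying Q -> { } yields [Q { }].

P
Q P
{ } P
{ } Q P
{ } { } P
{ } { } Q
{ } { } { P }
{ } { } { Q }
{ } { } { { } }

[P [Q { }] [P [Q { }] [P [Q { [P [Q { }]] }]]]]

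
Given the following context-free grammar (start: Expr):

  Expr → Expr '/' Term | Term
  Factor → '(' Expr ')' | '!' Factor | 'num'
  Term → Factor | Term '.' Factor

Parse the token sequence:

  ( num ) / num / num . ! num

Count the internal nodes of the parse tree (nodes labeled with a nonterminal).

[Expr [Expr [Expr [Term [Factor ( [Expr [Term [Factor num]]] )]]] / [Term [Factor num]]] / [Term [Term [Factor num]] . [Factor ! [Factor num]]]]

15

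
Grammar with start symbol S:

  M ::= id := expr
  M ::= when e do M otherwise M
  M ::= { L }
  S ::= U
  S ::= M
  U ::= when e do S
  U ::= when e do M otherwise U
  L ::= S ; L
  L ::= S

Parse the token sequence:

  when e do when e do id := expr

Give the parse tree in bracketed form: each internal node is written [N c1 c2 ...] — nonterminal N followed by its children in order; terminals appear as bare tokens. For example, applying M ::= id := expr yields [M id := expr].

[S [U when e do [S [U when e do [S [M id := expr]]]]]]

S
U
when e do S
when e do U
when e do when e do S
when e do when e do M
when e do when e do id := expr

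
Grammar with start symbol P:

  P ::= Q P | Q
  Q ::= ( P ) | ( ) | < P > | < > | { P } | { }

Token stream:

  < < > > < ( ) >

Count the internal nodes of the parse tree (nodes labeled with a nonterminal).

[P [Q < [P [Q < >]] >] [P [Q < [P [Q ( )]] >]]]

8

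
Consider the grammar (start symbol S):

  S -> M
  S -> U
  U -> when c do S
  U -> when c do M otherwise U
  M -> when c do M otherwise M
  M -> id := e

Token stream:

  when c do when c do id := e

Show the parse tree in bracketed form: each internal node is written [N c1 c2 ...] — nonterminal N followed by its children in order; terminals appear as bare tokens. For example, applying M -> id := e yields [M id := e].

[S [U when c do [S [U when c do [S [M id := e]]]]]]

S
U
when c do S
when c do U
when c do when c do S
when c do when c do M
when c do when c do id := e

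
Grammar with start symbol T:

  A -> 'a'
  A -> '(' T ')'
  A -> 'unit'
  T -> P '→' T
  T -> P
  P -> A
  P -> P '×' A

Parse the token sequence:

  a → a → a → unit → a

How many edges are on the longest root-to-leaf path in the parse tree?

7

[T [P [A a]] → [T [P [A a]] → [T [P [A a]] → [T [P [A unit]] → [T [P [A a]]]]]]]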